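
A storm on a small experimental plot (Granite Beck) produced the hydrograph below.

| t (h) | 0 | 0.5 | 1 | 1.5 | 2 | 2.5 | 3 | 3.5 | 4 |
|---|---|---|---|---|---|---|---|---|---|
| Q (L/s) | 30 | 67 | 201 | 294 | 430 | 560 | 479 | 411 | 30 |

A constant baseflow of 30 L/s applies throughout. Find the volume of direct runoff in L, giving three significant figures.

V ≈ 4.02 × 10^6 L

Direct-runoff ordinates (Q − Q_b): 0.0, 37.0, 171.0, 264.0, 400.0, 530.0, 449.0, 381.0, 0.0 L/s.
ΣQ_DR = 2232 L/s.
With Δt = 0.5 h = 1800 s, V = ΣQ_DR · Δt = 2232 × 1800 = 4.02 × 10^6 L.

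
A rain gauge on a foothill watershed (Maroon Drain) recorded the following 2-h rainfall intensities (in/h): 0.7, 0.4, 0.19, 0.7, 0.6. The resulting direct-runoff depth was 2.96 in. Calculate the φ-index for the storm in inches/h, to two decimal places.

φ ≈ 0.23 in/h

Only the 4 blocks with intensity above φ contribute runoff: 0.7, 0.4, 0.7, 0.6 in/h.
Σ(I−φ)·Δt = d  ⇒  (0.7+0.4+0.7+0.6 − 4φ)·2 = 2.96
φ = (2.400 − 2.96/2) / 4 = 0.23 in/h.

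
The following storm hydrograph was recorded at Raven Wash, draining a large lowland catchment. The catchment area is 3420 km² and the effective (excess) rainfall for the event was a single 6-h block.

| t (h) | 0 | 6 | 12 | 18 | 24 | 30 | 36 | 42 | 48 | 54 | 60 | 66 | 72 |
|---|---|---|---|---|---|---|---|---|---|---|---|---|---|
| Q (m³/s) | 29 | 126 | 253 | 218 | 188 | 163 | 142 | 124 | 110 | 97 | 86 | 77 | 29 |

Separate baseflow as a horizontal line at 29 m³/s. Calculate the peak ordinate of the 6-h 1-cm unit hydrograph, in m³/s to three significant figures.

U_p ≈ 280 m³/s

Direct runoff: 0.0, 97.0, 224.0, 189.0, 159.0, 134.0, 113.0, 95.0, 81.0, 68.0, 57.0, 48.0, 0.0 m³/s; ΣQ_DR = 1265 m³/s, peak = 224.0 m³/s.
Runoff depth d = ΣQ_DR·Δt / A = 1265 × 21600 / (3420 km²) = 7.989 mm.
The 1-cm UH is the DRH scaled by (10 mm)/d, so U_p = 224.0 × 10/7.989 = 280 m³/s.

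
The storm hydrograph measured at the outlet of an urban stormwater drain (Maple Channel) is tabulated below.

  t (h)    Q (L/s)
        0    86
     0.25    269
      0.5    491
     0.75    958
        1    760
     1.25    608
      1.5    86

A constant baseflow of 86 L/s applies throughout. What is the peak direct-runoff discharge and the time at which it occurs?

Subtracting baseflow gives direct-runoff ordinates: 0.0, 183.0, 405.0, 872.0, 674.0, 522.0, 0.0 L/s.
The maximum is 872.0 L/s, occurring at the reading for t = 0.75 h.

Q_p = 872.0 L/s at t = 0.75 h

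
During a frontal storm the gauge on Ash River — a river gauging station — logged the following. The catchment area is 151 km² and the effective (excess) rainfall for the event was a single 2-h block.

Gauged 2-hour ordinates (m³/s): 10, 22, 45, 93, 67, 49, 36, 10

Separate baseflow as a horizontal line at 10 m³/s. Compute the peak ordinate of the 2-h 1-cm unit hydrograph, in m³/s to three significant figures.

Direct runoff: 0.0, 12.0, 35.0, 83.0, 57.0, 39.0, 26.0, 0.0 m³/s; ΣQ_DR = 252.0 m³/s, peak = 83.0 m³/s.
Runoff depth d = ΣQ_DR·Δt / A = 252.0 × 7200 / (151 km²) = 12.02 mm.
The 1-cm UH is the DRH scaled by (10 mm)/d, so U_p = 83.0 × 10/12.02 = 69.1 m³/s.

U_p ≈ 69.1 m³/s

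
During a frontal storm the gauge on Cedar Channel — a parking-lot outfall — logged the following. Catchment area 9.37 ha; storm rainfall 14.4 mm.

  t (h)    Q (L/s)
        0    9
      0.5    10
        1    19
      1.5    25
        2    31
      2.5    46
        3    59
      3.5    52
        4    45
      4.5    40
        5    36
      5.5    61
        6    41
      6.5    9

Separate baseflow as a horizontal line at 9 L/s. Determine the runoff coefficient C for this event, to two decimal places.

ΣQ_DR = 357.0 L/s; V = ΣQ_DR·Δt = 6.426 × 10^5 L.
Runoff depth d = V / A = 6.858 mm.
C = d / P = 6.858 / 14.4 = 0.48.

C ≈ 0.48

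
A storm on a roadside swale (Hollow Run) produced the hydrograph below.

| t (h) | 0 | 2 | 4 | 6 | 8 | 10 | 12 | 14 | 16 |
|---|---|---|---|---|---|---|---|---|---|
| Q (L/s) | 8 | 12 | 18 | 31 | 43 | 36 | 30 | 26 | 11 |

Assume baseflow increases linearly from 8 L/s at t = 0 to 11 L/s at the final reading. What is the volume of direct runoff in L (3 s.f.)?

Direct-runoff ordinates (Q − Q_b): 0.00, 3.62, 9.25, 21.88, 33.50, 26.12, 19.75, 15.38, 0.00 L/s.
ΣQ_DR = 129.5 L/s.
With Δt = 2 h = 7200 s, V = ΣQ_DR · Δt = 129.5 × 7200 = 9.32 × 10^5 L.

V ≈ 9.32 × 10^5 L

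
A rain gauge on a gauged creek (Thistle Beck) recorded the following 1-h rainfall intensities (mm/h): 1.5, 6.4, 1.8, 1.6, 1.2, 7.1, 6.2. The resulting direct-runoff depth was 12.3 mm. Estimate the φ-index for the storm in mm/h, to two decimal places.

Only the 3 blocks with intensity above φ contribute runoff: 6.4, 7.1, 6.2 mm/h.
Σ(I−φ)·Δt = d  ⇒  (6.4+7.1+6.2 − 3φ)·1 = 12.3
φ = (19.70 − 12.3/1) / 3 = 2.47 mm/h.

φ ≈ 2.47 mm/h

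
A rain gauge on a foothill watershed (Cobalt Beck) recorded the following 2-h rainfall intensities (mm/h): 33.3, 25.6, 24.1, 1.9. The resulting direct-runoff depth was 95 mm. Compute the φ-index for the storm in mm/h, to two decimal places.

Only the 3 blocks with intensity above φ contribute runoff: 33.3, 25.6, 24.1 mm/h.
Σ(I−φ)·Δt = d  ⇒  (33.3+25.6+24.1 − 3φ)·2 = 95
φ = (83.00 − 95/2) / 3 = 11.83 mm/h.

φ ≈ 11.83 mm/h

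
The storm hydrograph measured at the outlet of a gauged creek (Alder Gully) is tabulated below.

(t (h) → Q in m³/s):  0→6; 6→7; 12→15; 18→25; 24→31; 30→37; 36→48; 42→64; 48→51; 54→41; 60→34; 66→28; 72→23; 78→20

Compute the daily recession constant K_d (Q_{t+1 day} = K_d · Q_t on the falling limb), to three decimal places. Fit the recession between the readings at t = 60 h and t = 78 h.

K_d ≈ 0.493

Between t = 60 h and t = 78 h the flow falls from 34 to 20 m³/s over 3×6 h = 18 h.
Per-interval ratio K = (20/34)^(1/3) = 0.8379; K_d = K^(24/6) = 0.493.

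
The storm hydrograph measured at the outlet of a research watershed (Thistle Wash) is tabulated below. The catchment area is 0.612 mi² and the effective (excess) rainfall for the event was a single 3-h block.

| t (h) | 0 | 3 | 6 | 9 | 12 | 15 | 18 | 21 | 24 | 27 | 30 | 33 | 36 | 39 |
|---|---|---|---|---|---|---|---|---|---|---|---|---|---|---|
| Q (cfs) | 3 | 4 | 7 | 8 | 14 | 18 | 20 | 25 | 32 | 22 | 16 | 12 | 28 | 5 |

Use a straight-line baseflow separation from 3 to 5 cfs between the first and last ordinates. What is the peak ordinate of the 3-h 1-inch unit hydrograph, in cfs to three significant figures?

U_p ≈ 23.1 cfs

Direct runoff: 0.00, 0.85, 3.69, 4.54, 10.38, 14.23, 16.08, 20.92, 27.77, 17.62, 11.46, 7.31, 23.15, 0.00 cfs; ΣQ_DR = 158.0 cfs, peak = 27.77 cfs.
Runoff depth d = ΣQ_DR·Δt / A = 158.0 × 10800 / (0.612 mi²) = 1.200 in.
The 1-inch UH is the DRH scaled by (1 in)/d, so U_p = 27.77 × 1/1.200 = 23.1 cfs.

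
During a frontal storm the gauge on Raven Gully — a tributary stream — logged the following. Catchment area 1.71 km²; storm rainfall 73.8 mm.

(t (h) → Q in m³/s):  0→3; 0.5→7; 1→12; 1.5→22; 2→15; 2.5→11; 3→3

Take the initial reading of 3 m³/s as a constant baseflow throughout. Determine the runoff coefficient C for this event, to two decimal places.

ΣQ_DR = 52.00 m³/s; V = ΣQ_DR·Δt = 93600 m³.
Runoff depth d = V / A = 54.74 mm.
C = d / P = 54.74 / 73.8 = 0.74.

C ≈ 0.74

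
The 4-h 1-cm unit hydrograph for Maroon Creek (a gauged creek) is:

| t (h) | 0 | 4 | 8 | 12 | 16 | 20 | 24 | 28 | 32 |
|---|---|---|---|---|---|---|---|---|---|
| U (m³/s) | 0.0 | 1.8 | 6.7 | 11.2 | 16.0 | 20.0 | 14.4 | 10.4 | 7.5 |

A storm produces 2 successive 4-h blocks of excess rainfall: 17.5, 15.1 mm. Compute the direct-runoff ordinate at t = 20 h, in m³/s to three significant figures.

Q ≈ 59.2 m³/s

By discrete convolution, Q_j = Σ (P_i / 10 mm) · U_{j−i}.
At t = 20 h (j=5): Q = (17.5/10)·20.0 + (15.1/10)·16.0 = 59.2 m³/s.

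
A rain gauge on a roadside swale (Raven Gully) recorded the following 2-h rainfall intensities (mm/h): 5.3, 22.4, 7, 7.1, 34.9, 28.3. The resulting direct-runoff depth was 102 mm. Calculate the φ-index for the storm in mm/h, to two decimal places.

Only the 3 blocks with intensity above φ contribute runoff: 22.4, 34.9, 28.3 mm/h.
Σ(I−φ)·Δt = d  ⇒  (22.4+34.9+28.3 − 3φ)·2 = 102
φ = (85.60 − 102/2) / 3 = 11.53 mm/h.

φ ≈ 11.53 mm/h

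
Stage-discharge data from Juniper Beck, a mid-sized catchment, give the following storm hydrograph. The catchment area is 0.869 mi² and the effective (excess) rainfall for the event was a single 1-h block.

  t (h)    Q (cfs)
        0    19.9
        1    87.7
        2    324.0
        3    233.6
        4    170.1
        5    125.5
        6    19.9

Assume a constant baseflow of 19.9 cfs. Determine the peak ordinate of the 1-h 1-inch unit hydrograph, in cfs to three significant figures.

Direct runoff: 0.0, 67.8, 304.1, 213.7, 150.2, 105.6, 0.0 cfs; ΣQ_DR = 841.4 cfs, peak = 304.1 cfs.
Runoff depth d = ΣQ_DR·Δt / A = 841.4 × 3600 / (0.869 mi²) = 1.500 in.
The 1-inch UH is the DRH scaled by (1 in)/d, so U_p = 304.1 × 1/1.500 = 203 cfs.

U_p ≈ 203 cfs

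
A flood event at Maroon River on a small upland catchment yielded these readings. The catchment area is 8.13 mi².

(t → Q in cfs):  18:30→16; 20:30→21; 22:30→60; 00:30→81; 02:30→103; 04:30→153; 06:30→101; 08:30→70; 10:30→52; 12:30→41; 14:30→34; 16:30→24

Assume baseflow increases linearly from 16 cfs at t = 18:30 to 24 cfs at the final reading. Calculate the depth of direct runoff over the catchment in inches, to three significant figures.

Direct runoff: 0.00, 4.27, 42.55, 62.82, 84.09, 133.36, 80.64, 48.91, 30.18, 18.45, 10.73, 0.00 cfs; ΣQ_DR = 516.0 cfs.
V = ΣQ_DR · Δt = 516.0 × 7200 s = 3.715 × 10^6 ft³.
Over A = 8.13 mi², depth = V / A = 0.197 in.

d ≈ 0.197 in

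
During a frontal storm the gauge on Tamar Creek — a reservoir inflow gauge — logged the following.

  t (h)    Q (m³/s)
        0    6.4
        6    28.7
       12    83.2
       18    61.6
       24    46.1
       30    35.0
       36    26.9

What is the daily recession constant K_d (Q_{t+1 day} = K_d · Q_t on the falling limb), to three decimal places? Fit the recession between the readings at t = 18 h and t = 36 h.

Between t = 18 h and t = 36 h the flow falls from 61.6 to 26.9 m³/s over 3×6 h = 18 h.
Per-interval ratio K = (26.9/61.6)^(1/3) = 0.7587; K_d = K^(24/6) = 0.331.

K_d ≈ 0.331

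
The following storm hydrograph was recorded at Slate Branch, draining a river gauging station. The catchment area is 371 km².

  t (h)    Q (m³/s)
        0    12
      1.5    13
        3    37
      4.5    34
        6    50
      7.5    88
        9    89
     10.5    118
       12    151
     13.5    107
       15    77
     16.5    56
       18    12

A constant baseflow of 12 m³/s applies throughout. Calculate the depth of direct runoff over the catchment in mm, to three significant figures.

d ≈ 10.0 mm

Direct runoff: 0.0, 1.0, 25.0, 22.0, 38.0, 76.0, 77.0, 106.0, 139.0, 95.0, 65.0, 44.0, 0.0 m³/s; ΣQ_DR = 688.0 m³/s.
V = ΣQ_DR · Δt = 688.0 × 5400 s = 3.715 × 10^6 m³.
Over A = 371 km², depth = V / A = 10.0 mm.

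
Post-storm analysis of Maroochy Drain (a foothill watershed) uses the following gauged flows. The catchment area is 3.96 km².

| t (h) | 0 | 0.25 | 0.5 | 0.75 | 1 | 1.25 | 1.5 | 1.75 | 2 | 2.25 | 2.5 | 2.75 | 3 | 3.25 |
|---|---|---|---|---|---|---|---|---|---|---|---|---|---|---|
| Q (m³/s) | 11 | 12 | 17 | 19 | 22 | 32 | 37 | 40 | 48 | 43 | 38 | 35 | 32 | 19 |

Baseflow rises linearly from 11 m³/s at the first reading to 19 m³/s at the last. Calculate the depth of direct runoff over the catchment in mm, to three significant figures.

d ≈ 44.3 mm

Direct runoff: 0.00, 0.38, 4.77, 6.15, 8.54, 17.92, 22.31, 24.69, 32.08, 26.46, 20.85, 17.23, 13.62, 0.00 m³/s; ΣQ_DR = 195.0 m³/s.
V = ΣQ_DR · Δt = 195.0 × 900 s = 1.755 × 10^5 m³.
Over A = 3.96 km², depth = V / A = 44.3 mm.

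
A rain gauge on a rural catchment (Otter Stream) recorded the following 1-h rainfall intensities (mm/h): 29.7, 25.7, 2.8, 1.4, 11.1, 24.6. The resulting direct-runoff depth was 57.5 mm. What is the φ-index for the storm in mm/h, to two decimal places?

φ ≈ 8.40 mm/h

Only the 4 blocks with intensity above φ contribute runoff: 29.7, 25.7, 11.1, 24.6 mm/h.
Σ(I−φ)·Δt = d  ⇒  (29.7+25.7+11.1+24.6 − 4φ)·1 = 57.5
φ = (91.10 − 57.5/1) / 4 = 8.40 mm/h.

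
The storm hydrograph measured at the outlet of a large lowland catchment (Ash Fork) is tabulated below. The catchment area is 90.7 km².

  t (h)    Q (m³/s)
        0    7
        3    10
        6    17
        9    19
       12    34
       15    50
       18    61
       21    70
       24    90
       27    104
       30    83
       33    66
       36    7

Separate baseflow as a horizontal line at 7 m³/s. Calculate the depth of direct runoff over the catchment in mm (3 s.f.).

d ≈ 62.8 mm

Direct runoff: 0.0, 3.0, 10.0, 12.0, 27.0, 43.0, 54.0, 63.0, 83.0, 97.0, 76.0, 59.0, 0.0 m³/s; ΣQ_DR = 527.0 m³/s.
V = ΣQ_DR · Δt = 527.0 × 10800 s = 5.692 × 10^6 m³.
Over A = 90.7 km², depth = V / A = 62.8 mm.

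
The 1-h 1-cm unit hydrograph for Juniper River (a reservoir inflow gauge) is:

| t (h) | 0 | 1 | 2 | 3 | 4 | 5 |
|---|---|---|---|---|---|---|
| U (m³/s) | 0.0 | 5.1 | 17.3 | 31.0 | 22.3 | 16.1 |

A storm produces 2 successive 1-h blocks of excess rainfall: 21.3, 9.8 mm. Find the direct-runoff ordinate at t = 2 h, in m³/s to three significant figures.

By discrete convolution, Q_j = Σ (P_i / 10 mm) · U_{j−i}.
At t = 2 h (j=2): Q = (21.3/10)·17.3 + (9.8/10)·5.1 = 41.8 m³/s.

Q ≈ 41.8 m³/s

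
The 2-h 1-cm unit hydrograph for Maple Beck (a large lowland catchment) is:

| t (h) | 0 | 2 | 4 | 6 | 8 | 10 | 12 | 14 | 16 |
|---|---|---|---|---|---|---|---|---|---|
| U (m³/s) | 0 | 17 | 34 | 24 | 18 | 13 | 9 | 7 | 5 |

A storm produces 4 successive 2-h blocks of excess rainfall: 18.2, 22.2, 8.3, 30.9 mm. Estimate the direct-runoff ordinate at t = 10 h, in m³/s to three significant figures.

By discrete convolution, Q_j = Σ (P_i / 10 mm) · U_{j−i}.
At t = 10 h (j=5): Q = (18.2/10)·13 + (22.2/10)·18 + (8.3/10)·24 + (30.9/10)·34 = 189 m³/s.

Q ≈ 189 m³/s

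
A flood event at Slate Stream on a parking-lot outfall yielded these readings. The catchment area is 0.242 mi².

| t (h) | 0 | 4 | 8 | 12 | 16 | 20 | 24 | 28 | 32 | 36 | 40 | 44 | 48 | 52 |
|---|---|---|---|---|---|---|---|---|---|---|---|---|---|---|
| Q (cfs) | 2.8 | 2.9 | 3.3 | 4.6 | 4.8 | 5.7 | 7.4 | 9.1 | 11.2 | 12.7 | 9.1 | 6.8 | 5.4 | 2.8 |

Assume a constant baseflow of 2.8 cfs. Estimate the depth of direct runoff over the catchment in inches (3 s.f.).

Direct runoff: 0.0, 0.1, 0.5, 1.8, 2.0, 2.9, 4.6, 6.3, 8.4, 9.9, 6.3, 4.0, 2.6, 0.0 cfs; ΣQ_DR = 49.40 cfs.
V = ΣQ_DR · Δt = 49.40 × 14400 s = 7.114 × 10^5 ft³.
Over A = 0.242 mi², depth = V / A = 1.27 in.

d ≈ 1.27 in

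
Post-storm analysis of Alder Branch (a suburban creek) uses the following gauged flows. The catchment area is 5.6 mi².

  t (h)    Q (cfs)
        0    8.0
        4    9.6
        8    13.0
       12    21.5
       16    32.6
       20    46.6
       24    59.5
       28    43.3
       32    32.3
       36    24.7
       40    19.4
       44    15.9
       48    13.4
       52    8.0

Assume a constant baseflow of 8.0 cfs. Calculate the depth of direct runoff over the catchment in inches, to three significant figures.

Direct runoff: 0.0, 1.6, 5.0, 13.5, 24.6, 38.6, 51.5, 35.3, 24.3, 16.7, 11.4, 7.9, 5.4, 0.0 cfs; ΣQ_DR = 235.8 cfs.
V = ΣQ_DR · Δt = 235.8 × 14400 s = 3.396 × 10^6 ft³.
Over A = 5.6 mi², depth = V / A = 0.261 in.

d ≈ 0.261 in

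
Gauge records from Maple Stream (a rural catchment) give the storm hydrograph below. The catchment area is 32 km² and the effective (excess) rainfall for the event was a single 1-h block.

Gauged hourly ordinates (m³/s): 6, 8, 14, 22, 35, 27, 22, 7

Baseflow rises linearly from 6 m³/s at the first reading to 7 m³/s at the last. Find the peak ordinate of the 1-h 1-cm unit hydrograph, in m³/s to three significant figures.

Direct runoff: 0.00, 1.86, 7.71, 15.57, 28.43, 20.29, 15.14, 0.00 m³/s; ΣQ_DR = 89.00 m³/s, peak = 28.43 m³/s.
Runoff depth d = ΣQ_DR·Δt / A = 89.00 × 3600 / (32 km²) = 10.01 mm.
The 1-cm UH is the DRH scaled by (10 mm)/d, so U_p = 28.43 × 10/10.01 = 28.4 m³/s.

U_p ≈ 28.4 m³/s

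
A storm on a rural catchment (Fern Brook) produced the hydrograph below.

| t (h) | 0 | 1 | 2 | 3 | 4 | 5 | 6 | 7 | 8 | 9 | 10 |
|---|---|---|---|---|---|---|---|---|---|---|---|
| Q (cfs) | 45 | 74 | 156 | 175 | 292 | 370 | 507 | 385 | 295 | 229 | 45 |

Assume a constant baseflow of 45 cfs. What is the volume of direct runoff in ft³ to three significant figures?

Direct-runoff ordinates (Q − Q_b): 0.0, 29.0, 111.0, 130.0, 247.0, 325.0, 462.0, 340.0, 250.0, 184.0, 0.0 cfs.
ΣQ_DR = 2078 cfs.
With Δt = 1 h = 3600 s, V = ΣQ_DR · Δt = 2078 × 3600 = 7.48 × 10^6 ft³.

V ≈ 7.48 × 10^6 ft³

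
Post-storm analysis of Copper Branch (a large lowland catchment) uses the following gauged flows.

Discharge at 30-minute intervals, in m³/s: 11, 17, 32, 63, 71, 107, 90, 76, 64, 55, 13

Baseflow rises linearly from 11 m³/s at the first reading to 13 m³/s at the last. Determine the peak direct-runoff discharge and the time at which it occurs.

Subtracting baseflow gives direct-runoff ordinates: 0.00, 5.80, 20.60, 51.40, 59.20, 95.00, 77.80, 63.60, 51.40, 42.20, 0.00 m³/s.
The maximum is 95.00 m³/s, occurring at the reading for t = 2.5 h.

Q_p = 95.00 m³/s at t = 2.5 h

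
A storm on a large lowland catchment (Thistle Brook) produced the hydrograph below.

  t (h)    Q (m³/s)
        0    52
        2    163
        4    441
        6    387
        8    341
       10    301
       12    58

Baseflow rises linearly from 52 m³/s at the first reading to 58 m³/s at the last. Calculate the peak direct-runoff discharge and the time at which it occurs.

Q_p = 387.00 m³/s at t = 4 h

Subtracting baseflow gives direct-runoff ordinates: 0.00, 110.00, 387.00, 332.00, 285.00, 244.00, 0.00 m³/s.
The maximum is 387.00 m³/s, occurring at the reading for t = 4 h.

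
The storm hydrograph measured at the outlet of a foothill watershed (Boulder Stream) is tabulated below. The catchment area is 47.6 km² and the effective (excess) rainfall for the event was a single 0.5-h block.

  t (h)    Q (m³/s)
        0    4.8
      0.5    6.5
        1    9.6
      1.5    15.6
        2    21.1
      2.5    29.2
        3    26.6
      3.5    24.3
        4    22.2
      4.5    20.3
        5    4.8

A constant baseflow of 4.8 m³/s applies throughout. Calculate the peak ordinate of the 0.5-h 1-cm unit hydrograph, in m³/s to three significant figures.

U_p ≈ 48.8 m³/s

Direct runoff: 0.0, 1.7, 4.8, 10.8, 16.3, 24.4, 21.8, 19.5, 17.4, 15.5, 0.0 m³/s; ΣQ_DR = 132.2 m³/s, peak = 24.4 m³/s.
Runoff depth d = ΣQ_DR·Δt / A = 132.2 × 1800 / (47.6 km²) = 4.999 mm.
The 1-cm UH is the DRH scaled by (10 mm)/d, so U_p = 24.4 × 10/4.999 = 48.8 m³/s.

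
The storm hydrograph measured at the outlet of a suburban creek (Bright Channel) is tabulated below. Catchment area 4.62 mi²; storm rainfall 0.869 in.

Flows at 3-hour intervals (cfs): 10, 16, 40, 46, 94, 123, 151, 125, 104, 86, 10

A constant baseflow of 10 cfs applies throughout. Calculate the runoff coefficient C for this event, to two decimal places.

ΣQ_DR = 695.0 cfs; V = ΣQ_DR·Δt = 7.506 × 10^6 ft³.
Runoff depth d = V / A = 0.6993 in.
C = d / P = 0.6993 / 0.869 = 0.80.

C ≈ 0.80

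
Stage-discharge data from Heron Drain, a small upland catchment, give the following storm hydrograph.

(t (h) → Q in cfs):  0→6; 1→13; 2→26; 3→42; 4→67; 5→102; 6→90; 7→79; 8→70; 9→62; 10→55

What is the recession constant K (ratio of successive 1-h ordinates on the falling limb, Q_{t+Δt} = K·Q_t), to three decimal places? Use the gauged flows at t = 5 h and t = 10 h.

K ≈ 0.884

Using the recession-limb readings at t = 5 h and t = 10 h: Q falls from 102 to 55 cfs over 5 intervals.
K = (Q₂/Q₁)^(1/5) = (55/102)^(1/5) = 0.884.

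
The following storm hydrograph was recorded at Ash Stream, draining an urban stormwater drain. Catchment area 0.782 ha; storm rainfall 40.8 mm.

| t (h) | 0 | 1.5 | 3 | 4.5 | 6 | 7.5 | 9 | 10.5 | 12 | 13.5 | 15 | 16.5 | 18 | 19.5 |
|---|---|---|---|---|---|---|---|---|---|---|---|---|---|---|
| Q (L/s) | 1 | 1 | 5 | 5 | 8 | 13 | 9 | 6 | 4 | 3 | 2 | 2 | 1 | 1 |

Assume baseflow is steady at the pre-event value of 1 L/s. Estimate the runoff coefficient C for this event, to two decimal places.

ΣQ_DR = 47.00 L/s; V = ΣQ_DR·Δt = 2.538 × 10^5 L.
Runoff depth d = V / A = 32.46 mm.
C = d / P = 32.46 / 40.8 = 0.80.

C ≈ 0.80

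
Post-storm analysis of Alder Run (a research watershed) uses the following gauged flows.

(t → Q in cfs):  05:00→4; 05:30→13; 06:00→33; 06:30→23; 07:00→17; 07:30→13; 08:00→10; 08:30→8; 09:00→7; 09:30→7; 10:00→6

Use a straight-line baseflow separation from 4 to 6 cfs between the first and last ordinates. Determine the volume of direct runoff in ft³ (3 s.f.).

V ≈ 1.55 × 10^5 ft³

Direct-runoff ordinates (Q − Q_b): 0.00, 8.80, 28.60, 18.40, 12.20, 8.00, 4.80, 2.60, 1.40, 1.20, 0.00 cfs.
ΣQ_DR = 86.00 cfs.
With Δt = 0.5 h = 1800 s, V = ΣQ_DR · Δt = 86.00 × 1800 = 1.55 × 10^5 ft³.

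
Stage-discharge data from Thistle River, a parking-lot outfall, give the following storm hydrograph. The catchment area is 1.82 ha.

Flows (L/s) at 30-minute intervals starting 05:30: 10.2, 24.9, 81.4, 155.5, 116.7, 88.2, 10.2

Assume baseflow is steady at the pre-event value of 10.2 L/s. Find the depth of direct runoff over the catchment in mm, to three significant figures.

d ≈ 41.1 mm

Direct runoff: 0.0, 14.7, 71.2, 145.3, 106.5, 78.0, 0.0 L/s; ΣQ_DR = 415.7 L/s.
V = ΣQ_DR · Δt = 415.7 × 1800 s = 7.483 × 10^5 L.
Over A = 1.82 ha, depth = V / A = 41.1 mm.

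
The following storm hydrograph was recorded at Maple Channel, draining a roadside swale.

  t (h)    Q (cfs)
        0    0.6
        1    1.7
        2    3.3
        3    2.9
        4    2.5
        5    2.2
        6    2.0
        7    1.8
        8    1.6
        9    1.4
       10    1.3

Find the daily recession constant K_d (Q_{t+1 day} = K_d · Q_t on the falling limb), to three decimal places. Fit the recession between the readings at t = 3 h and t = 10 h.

K_d ≈ 0.064

Between t = 3 h and t = 10 h the flow falls from 2.9 to 1.3 cfs over 7×1 h = 7 h.
Per-interval ratio K = (1.3/2.9)^(1/7) = 0.8917; K_d = K^(24/1) = 0.064.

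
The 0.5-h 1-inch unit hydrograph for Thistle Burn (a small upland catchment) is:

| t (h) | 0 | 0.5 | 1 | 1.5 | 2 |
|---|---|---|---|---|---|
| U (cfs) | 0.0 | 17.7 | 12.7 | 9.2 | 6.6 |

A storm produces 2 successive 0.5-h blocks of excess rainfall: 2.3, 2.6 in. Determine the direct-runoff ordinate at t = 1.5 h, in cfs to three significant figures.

Q ≈ 54.2 cfs

By discrete convolution, Q_j = Σ (P_i / 1 in) · U_{j−i}.
At t = 1.5 h (j=3): Q = (2.3/1)·9.2 + (2.6/1)·12.7 = 54.2 cfs.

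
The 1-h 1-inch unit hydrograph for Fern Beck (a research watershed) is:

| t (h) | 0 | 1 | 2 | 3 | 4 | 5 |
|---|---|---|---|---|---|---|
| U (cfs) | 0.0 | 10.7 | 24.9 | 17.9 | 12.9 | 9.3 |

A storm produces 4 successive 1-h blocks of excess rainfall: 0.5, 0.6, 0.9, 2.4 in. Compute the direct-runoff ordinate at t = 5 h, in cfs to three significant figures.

Q ≈ 88.3 cfs

By discrete convolution, Q_j = Σ (P_i / 1 in) · U_{j−i}.
At t = 5 h (j=5): Q = (0.5/1)·9.3 + (0.6/1)·12.9 + (0.9/1)·17.9 + (2.4/1)·24.9 = 88.3 cfs.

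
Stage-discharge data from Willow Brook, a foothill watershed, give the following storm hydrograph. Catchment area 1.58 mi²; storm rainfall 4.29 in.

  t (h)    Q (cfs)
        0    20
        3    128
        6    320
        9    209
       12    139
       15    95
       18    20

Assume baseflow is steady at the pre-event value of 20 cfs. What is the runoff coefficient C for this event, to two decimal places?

ΣQ_DR = 791.0 cfs; V = ΣQ_DR·Δt = 8.543 × 10^6 ft³.
Runoff depth d = V / A = 2.327 in.
C = d / P = 2.327 / 4.29 = 0.54.

C ≈ 0.54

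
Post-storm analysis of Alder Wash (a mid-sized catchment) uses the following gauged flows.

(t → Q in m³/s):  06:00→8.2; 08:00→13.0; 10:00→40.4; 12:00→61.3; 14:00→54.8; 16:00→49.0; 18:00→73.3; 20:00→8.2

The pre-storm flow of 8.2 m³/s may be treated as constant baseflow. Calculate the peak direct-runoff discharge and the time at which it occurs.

Subtracting baseflow gives direct-runoff ordinates: 0.0, 4.8, 32.2, 53.1, 46.6, 40.8, 65.1, 0.0 m³/s.
The maximum is 65.1 m³/s, occurring at the reading for t = 18:00.

Q_p = 65.1 m³/s at t = 18:00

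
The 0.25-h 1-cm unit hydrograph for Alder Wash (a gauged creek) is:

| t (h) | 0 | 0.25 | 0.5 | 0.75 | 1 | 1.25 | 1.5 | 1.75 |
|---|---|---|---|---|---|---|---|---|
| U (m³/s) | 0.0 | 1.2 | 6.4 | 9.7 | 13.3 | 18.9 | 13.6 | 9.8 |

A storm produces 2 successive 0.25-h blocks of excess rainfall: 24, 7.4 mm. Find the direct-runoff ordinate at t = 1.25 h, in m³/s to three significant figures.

By discrete convolution, Q_j = Σ (P_i / 10 mm) · U_{j−i}.
At t = 1.25 h (j=5): Q = (24/10)·18.9 + (7.4/10)·13.3 = 55.2 m³/s.

Q ≈ 55.2 m³/s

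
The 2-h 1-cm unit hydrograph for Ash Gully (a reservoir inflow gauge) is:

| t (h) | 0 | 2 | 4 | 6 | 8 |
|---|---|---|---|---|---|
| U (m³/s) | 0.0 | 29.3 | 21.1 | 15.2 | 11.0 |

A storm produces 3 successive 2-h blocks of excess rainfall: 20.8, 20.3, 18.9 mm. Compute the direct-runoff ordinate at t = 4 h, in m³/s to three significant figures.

By discrete convolution, Q_j = Σ (P_i / 10 mm) · U_{j−i}.
At t = 4 h (j=2): Q = (20.8/10)·21.1 + (20.3/10)·29.3 + (18.9/10)·0.0 = 103 m³/s.

Q ≈ 103 m³/s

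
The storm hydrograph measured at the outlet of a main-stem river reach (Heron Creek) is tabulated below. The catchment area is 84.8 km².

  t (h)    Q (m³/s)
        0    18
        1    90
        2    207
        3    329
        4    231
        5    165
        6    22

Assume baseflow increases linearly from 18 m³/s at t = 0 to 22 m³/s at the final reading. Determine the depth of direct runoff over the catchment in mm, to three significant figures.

d ≈ 39.1 mm

Direct runoff: 0.00, 71.33, 187.67, 309.00, 210.33, 143.67, 0.00 m³/s; ΣQ_DR = 922.0 m³/s.
V = ΣQ_DR · Δt = 922.0 × 3600 s = 3.319 × 10^6 m³.
Over A = 84.8 km², depth = V / A = 39.1 mm.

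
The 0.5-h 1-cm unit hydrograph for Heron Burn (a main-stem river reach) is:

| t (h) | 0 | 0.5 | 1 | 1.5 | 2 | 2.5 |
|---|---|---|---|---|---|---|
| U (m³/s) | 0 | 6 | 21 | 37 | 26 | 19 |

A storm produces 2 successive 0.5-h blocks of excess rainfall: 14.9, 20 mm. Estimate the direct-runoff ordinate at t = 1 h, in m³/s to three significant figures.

By discrete convolution, Q_j = Σ (P_i / 10 mm) · U_{j−i}.
At t = 1 h (j=2): Q = (14.9/10)·21 + (20/10)·6 = 43.3 m³/s.

Q ≈ 43.3 m³/s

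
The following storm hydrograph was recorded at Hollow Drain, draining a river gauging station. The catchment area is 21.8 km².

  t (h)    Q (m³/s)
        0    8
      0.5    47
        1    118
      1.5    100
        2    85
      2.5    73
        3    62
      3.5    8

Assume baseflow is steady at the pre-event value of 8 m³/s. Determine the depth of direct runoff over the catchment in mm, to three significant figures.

d ≈ 36.1 mm

Direct runoff: 0.0, 39.0, 110.0, 92.0, 77.0, 65.0, 54.0, 0.0 m³/s; ΣQ_DR = 437.0 m³/s.
V = ΣQ_DR · Δt = 437.0 × 1800 s = 7.866 × 10^5 m³.
Over A = 21.8 km², depth = V / A = 36.1 mm.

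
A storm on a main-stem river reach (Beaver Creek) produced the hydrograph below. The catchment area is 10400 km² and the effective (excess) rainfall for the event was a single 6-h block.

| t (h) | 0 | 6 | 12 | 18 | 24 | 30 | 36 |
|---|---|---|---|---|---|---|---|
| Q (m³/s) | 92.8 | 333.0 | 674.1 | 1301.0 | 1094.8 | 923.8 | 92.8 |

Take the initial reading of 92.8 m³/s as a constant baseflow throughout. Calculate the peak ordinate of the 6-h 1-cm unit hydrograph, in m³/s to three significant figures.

Direct runoff: 0.0, 240.2, 581.3, 1208.2, 1002.0, 831.0, 0.0 m³/s; ΣQ_DR = 3863 m³/s, peak = 1208.2 m³/s.
Runoff depth d = ΣQ_DR·Δt / A = 3863 × 21600 / (10400 km²) = 8.023 mm.
The 1-cm UH is the DRH scaled by (10 mm)/d, so U_p = 1208.2 × 10/8.023 = 1510 m³/s.

U_p ≈ 1510 m³/s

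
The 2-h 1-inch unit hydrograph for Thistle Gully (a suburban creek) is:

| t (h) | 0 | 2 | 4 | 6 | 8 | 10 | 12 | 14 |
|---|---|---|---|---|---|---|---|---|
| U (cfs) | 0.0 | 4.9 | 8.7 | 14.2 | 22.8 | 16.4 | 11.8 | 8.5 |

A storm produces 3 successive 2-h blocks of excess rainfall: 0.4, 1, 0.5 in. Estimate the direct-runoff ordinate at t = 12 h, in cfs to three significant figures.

By discrete convolution, Q_j = Σ (P_i / 1 in) · U_{j−i}.
At t = 12 h (j=6): Q = (0.4/1)·11.8 + (1/1)·16.4 + (0.5/1)·22.8 = 32.5 cfs.

Q ≈ 32.5 cfs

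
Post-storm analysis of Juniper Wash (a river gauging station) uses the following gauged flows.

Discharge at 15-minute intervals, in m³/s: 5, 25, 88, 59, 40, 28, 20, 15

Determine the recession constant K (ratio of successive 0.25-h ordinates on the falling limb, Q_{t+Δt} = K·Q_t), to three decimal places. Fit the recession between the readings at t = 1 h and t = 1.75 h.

K ≈ 0.721

Using the recession-limb readings at t = 1 h and t = 1.75 h: Q falls from 40 to 15 m³/s over 3 intervals.
K = (Q₂/Q₁)^(1/3) = (15/40)^(1/3) = 0.721.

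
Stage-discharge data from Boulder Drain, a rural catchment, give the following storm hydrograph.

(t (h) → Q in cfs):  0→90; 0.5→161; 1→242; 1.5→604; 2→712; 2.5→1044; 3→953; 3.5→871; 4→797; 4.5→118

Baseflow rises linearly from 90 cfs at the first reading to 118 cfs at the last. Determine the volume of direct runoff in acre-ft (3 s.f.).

V ≈ 188 acre-ft

Direct-runoff ordinates (Q − Q_b): 0.00, 67.89, 145.78, 504.67, 609.56, 938.44, 844.33, 759.22, 682.11, 0.00 cfs.
ΣQ_DR = 4552 cfs.
With Δt = 0.5 h = 1800 s, V = ΣQ_DR · Δt = 4552 × 1800 = 8.19 × 10^6 ft³ = 188 acre-ft.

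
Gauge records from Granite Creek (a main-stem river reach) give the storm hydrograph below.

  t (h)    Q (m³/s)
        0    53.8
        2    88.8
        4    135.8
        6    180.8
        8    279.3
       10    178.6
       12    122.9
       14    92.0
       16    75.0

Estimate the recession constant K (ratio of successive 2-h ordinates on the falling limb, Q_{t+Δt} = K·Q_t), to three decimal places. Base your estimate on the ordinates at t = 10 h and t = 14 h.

Using the recession-limb readings at t = 10 h and t = 14 h: Q falls from 178.6 to 92.0 m³/s over 2 intervals.
K = (Q₂/Q₁)^(1/2) = (92.0/178.6)^(1/2) = 0.718.

K ≈ 0.718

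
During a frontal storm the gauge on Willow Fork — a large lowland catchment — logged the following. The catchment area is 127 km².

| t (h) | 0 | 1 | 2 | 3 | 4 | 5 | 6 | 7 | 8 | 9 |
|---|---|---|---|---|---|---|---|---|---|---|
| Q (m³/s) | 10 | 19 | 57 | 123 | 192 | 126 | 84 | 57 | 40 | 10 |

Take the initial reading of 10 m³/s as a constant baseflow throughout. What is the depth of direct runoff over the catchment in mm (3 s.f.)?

Direct runoff: 0.0, 9.0, 47.0, 113.0, 182.0, 116.0, 74.0, 47.0, 30.0, 0.0 m³/s; ΣQ_DR = 618.0 m³/s.
V = ΣQ_DR · Δt = 618.0 × 3600 s = 2.225 × 10^6 m³.
Over A = 127 km², depth = V / A = 17.5 mm.

d ≈ 17.5 mm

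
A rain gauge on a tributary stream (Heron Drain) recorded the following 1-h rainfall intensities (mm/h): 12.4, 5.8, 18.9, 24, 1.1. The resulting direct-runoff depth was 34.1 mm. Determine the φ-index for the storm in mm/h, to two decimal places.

Only the 3 blocks with intensity above φ contribute runoff: 12.4, 18.9, 24 mm/h.
Σ(I−φ)·Δt = d  ⇒  (12.4+18.9+24 − 3φ)·1 = 34.1
φ = (55.30 − 34.1/1) / 3 = 7.07 mm/h.

φ ≈ 7.07 mm/h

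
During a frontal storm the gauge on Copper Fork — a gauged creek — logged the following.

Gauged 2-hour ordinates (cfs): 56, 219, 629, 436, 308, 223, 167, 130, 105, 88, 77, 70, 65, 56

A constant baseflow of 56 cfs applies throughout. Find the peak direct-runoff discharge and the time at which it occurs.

Subtracting baseflow gives direct-runoff ordinates: 0.0, 163.0, 573.0, 380.0, 252.0, 167.0, 111.0, 74.0, 49.0, 32.0, 21.0, 14.0, 9.0, 0.0 cfs.
The maximum is 573.0 cfs, occurring at the reading for t = 4 h.

Q_p = 573.0 cfs at t = 4 h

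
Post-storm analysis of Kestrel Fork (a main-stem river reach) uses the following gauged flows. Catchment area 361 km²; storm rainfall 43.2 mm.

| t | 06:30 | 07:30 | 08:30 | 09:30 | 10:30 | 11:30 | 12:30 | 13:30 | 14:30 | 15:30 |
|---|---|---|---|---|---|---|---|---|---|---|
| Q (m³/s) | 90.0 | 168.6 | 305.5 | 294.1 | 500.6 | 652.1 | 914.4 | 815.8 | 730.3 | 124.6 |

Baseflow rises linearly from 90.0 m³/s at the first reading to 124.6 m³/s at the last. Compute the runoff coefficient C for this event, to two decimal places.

ΣQ_DR = 3523 m³/s; V = ΣQ_DR·Δt = 1.268 × 10^7 m³.
Runoff depth d = V / A = 35.13 mm.
C = d / P = 35.13 / 43.2 = 0.81.

C ≈ 0.81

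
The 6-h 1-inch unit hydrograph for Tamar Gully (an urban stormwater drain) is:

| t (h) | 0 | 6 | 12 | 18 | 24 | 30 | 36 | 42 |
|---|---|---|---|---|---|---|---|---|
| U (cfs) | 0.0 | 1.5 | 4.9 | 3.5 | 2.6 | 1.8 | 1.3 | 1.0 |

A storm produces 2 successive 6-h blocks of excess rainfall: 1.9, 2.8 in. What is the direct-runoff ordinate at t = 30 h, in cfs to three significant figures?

By discrete convolution, Q_j = Σ (P_i / 1 in) · U_{j−i}.
At t = 30 h (j=5): Q = (1.9/1)·1.8 + (2.8/1)·2.6 = 10.7 cfs.

Q ≈ 10.7 cfs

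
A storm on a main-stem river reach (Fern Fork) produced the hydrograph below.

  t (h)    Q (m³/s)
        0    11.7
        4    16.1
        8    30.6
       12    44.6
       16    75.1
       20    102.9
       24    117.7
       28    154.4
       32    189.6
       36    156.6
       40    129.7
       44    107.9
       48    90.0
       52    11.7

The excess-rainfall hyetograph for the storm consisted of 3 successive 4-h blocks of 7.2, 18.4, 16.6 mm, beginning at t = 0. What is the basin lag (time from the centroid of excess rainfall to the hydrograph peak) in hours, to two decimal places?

Centroid of excess rainfall: t_c = Σ P_i·t̄_i / ΣP_i = 6.8910 h (block centres at 2, 6, 10 h).
Hydrograph peak occurs at t = 32 h, so basin lag t_L = 32 − 6.8910 = 25.11 h.

t_L ≈ 25.11 h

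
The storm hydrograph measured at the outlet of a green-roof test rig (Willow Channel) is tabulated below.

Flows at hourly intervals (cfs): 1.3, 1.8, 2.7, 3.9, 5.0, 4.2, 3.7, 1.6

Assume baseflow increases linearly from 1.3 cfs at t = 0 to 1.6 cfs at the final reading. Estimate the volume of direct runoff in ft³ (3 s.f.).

Direct-runoff ordinates (Q − Q_b): 0.00, 0.46, 1.31, 2.47, 3.53, 2.69, 2.14, 0.00 cfs.
ΣQ_DR = 12.60 cfs.
With Δt = 1 h = 3600 s, V = ΣQ_DR · Δt = 12.60 × 3600 = 45400 ft³.

V ≈ 45400 ft³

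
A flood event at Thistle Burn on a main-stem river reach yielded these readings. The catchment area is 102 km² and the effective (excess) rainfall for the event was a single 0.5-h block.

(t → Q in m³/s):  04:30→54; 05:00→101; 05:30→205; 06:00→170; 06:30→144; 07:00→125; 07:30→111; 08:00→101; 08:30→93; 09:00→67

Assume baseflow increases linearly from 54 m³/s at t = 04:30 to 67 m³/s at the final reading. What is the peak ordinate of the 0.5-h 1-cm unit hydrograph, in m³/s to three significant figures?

U_p ≈ 148 m³/s

Direct runoff: 0.00, 45.56, 148.11, 111.67, 84.22, 63.78, 48.33, 36.89, 27.44, 0.00 m³/s; ΣQ_DR = 566.0 m³/s, peak = 148.11 m³/s.
Runoff depth d = ΣQ_DR·Δt / A = 566.0 × 1800 / (102 km²) = 9.988 mm.
The 1-cm UH is the DRH scaled by (10 mm)/d, so U_p = 148.11 × 10/9.988 = 148 m³/s.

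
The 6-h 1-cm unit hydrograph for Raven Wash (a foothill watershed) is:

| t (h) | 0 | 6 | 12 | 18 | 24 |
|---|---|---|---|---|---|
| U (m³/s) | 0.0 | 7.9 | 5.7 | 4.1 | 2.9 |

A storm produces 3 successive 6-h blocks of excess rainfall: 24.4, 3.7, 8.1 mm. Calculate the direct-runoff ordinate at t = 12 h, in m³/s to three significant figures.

Q ≈ 16.8 m³/s

By discrete convolution, Q_j = Σ (P_i / 10 mm) · U_{j−i}.
At t = 12 h (j=2): Q = (24.4/10)·5.7 + (3.7/10)·7.9 + (8.1/10)·0.0 = 16.8 m³/s.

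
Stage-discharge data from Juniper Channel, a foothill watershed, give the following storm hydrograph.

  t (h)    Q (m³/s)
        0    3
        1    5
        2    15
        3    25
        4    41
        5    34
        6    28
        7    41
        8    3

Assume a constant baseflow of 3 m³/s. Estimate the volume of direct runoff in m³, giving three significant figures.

Direct-runoff ordinates (Q − Q_b): 0.0, 2.0, 12.0, 22.0, 38.0, 31.0, 25.0, 38.0, 0.0 m³/s.
ΣQ_DR = 168.0 m³/s.
With Δt = 1 h = 3600 s, V = ΣQ_DR · Δt = 168.0 × 3600 = 6.05 × 10^5 m³.

V ≈ 6.05 × 10^5 m³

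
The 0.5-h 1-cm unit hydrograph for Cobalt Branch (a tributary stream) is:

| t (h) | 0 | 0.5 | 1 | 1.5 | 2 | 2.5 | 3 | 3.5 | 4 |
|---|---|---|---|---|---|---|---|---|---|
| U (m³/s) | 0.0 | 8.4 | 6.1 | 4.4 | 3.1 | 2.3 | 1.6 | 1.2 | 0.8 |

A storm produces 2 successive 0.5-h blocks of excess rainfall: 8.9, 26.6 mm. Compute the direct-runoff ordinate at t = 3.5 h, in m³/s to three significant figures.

Q ≈ 5.32 m³/s

By discrete convolution, Q_j = Σ (P_i / 10 mm) · U_{j−i}.
At t = 3.5 h (j=7): Q = (8.9/10)·1.2 + (26.6/10)·1.6 = 5.32 m³/s.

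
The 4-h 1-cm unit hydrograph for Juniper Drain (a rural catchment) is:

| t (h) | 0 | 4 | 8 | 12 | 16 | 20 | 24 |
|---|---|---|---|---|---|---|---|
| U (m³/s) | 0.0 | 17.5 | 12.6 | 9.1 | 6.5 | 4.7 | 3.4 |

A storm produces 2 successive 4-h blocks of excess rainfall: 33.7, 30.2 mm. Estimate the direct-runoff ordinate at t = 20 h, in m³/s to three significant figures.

Q ≈ 35.5 m³/s

By discrete convolution, Q_j = Σ (P_i / 10 mm) · U_{j−i}.
At t = 20 h (j=5): Q = (33.7/10)·4.7 + (30.2/10)·6.5 = 35.5 m³/s.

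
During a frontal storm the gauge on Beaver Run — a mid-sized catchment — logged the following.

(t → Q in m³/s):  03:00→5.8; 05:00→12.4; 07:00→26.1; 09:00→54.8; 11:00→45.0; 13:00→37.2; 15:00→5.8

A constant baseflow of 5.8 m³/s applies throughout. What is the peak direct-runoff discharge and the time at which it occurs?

Q_p = 49.0 m³/s at t = 09:00

Subtracting baseflow gives direct-runoff ordinates: 0.0, 6.6, 20.3, 49.0, 39.2, 31.4, 0.0 m³/s.
The maximum is 49.0 m³/s, occurring at the reading for t = 09:00.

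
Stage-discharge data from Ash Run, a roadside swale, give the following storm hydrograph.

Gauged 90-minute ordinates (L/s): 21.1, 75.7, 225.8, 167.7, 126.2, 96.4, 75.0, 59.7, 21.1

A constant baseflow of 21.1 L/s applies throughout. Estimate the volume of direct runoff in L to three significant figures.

Direct-runoff ordinates (Q − Q_b): 0.0, 54.6, 204.7, 146.6, 105.1, 75.3, 53.9, 38.6, 0.0 L/s.
ΣQ_DR = 678.8 L/s.
With Δt = 1.5 h = 5400 s, V = ΣQ_DR · Δt = 678.8 × 5400 = 3.67 × 10^6 L.

V ≈ 3.67 × 10^6 L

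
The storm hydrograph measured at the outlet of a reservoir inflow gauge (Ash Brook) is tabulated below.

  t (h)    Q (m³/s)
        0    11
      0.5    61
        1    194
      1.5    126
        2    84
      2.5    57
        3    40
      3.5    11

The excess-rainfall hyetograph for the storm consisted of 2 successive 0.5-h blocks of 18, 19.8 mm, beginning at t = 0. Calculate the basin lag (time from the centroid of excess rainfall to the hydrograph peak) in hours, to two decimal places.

Centroid of excess rainfall: t_c = Σ P_i·t̄_i / ΣP_i = 0.5119 h (block centres at 0.25, 0.75 h).
Hydrograph peak occurs at t = 1 h, so basin lag t_L = 1 − 0.5119 = 0.49 h.

t_L ≈ 0.49 h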